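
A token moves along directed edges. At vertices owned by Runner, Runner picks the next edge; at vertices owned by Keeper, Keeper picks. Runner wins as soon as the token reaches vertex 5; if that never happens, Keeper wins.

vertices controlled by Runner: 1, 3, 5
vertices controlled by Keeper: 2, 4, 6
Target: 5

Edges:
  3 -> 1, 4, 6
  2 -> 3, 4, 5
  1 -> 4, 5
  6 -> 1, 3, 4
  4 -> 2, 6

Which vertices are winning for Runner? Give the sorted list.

A0 = {5}
A1: add {1} — 1 (Runner) has 1→5.
A2: add {3} — 3 (Runner) has 3→1.
A3 = A2; e.g. 2 (Keeper) can still go to 4. Fixed point.
Runner's winning region = {1, 3, 5}.

1, 3, 5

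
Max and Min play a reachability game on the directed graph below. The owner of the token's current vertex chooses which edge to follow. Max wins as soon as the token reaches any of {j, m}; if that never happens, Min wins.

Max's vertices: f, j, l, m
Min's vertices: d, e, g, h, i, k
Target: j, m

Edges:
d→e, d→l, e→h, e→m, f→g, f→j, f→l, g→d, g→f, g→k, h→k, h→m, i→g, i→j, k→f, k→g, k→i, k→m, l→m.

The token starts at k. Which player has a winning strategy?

Min

A0 = {j, m}
A1: add {f, l} — f (Max) has f→j; l (Max) has l→m.
A2 = A1; e.g. d (Min) can still go to e. Fixed point.
k never enters the attractor, so Min can avoid the target forever.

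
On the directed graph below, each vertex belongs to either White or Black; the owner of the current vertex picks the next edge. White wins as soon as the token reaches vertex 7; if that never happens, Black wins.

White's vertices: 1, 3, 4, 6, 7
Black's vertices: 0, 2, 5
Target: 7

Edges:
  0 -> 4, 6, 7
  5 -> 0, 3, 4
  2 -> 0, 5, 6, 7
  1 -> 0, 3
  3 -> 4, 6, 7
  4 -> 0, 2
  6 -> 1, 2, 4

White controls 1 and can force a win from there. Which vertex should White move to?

A0 = {7}
A1: add {3} — 3 (White) has 3→7.
A2: add {1} — 1 (White) has 1→3.
A3: add {6} — 6 (White) has 6→1.
A4 = A3; e.g. 0 (Black) can still go to 4. Fixed point.
From 1, successor 3 is in the attractor (rank 1); the other successor 0 is not.

3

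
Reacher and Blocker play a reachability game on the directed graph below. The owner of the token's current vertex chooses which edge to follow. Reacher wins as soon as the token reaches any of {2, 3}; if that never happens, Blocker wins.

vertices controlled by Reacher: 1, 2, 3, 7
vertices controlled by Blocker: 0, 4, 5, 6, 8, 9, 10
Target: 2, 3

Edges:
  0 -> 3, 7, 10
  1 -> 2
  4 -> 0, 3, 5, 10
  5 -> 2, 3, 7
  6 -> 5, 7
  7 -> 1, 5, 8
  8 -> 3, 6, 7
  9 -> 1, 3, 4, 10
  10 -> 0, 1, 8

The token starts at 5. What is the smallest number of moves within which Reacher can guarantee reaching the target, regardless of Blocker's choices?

A0 = {2, 3}
A1: add {1} — 1 (Reacher) has 1→2.
A2: add {7} — 7 (Reacher) has 7→1.
A3: add {5} — 5 (Blocker): all of {2, 3, 7} already in.
5 enters the attractor at level 3, so Reacher can force the target in 3 moves from there.

3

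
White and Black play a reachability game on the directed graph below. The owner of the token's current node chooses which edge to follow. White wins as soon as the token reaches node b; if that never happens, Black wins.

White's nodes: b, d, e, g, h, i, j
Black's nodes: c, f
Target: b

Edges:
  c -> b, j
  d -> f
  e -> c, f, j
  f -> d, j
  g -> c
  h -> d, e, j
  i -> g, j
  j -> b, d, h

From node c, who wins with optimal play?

A0 = {b}
A1: add {j} — j (White) has j→b.
A2: add {c, e, h, i} — c (Black): all of {b, j} already in; e (White) has e→j; h (White) has h→j; i (White) has i→j.
c ∈ A2, so White can force the target.

White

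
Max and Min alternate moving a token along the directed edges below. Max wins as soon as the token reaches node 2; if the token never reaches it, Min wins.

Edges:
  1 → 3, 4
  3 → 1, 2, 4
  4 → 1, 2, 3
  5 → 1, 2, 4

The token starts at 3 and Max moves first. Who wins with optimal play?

Max

Track states (vertex, player-to-move).
A0 = {(2,Max), (2,Min)}
A1: add {(3,Max), (4,Max), (5,Max)}.
(3,Max) ∈ A1 ⇒ Max forces the target.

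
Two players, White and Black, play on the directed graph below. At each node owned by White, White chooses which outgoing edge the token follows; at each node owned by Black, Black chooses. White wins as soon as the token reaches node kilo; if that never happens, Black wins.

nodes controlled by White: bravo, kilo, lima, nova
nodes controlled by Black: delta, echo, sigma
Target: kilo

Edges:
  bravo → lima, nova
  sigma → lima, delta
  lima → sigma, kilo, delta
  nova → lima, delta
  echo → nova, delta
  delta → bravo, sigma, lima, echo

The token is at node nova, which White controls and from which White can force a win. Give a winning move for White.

A0 = {kilo}
A1: add {lima} — lima (White) has lima→kilo.
A2: add {bravo, nova} — bravo (White) has bravo→lima; nova (White) has nova→lima.
A3 = A2; e.g. sigma (Black) can still go to delta. Fixed point.
From nova, successor lima is in the attractor (rank 1); the other successor delta is not.

lima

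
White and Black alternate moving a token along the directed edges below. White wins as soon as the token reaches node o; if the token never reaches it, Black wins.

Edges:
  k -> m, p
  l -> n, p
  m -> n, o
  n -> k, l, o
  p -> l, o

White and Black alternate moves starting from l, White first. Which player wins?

Track states (vertex, player-to-move).
A0 = {(o,White), (o,Black)}
A1: add {(m,White), (n,White), (p,White)}.
A2: add {(k,Black), (l,Black), (m,Black)}.
A3: add {(k,White)}.
A4 = A3; e.g. (l,White) stays out. (l,White) never enters ⇒ Black avoids the target.

Black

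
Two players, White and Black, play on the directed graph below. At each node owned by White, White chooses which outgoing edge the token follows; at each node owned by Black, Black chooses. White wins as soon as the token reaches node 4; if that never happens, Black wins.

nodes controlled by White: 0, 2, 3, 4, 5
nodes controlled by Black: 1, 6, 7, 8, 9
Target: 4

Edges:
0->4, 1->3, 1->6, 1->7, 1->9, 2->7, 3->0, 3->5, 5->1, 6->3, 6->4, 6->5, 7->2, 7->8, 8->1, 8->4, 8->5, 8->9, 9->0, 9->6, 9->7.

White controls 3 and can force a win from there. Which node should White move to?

0

A0 = {4}
A1: add {0} — 0 (White) has 0→4.
A2: add {3} — 3 (White) has 3→0.
A3 = A2; e.g. 1 (Black) can still go to 6. Fixed point.
From 3, successor 0 is in the attractor (rank 1); the other successor 5 is not.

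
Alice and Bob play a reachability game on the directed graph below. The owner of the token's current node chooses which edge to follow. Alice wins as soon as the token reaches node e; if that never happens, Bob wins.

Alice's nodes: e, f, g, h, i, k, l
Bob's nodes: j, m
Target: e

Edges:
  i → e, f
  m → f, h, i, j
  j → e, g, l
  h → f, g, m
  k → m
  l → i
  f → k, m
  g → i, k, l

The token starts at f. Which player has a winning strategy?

A0 = {e}
A1: add {i} — i (Alice) has i→e.
A2: add {g, l} — g (Alice) has g→i; l (Alice) has l→i.
A3: add {h, j} — h (Alice) has h→g; j (Bob): all of {e, g, l} already in.
A4 = A3; e.g. f (Alice) has no edge into A3. Fixed point.
f never enters the attractor, so Bob can avoid the target forever.

Bob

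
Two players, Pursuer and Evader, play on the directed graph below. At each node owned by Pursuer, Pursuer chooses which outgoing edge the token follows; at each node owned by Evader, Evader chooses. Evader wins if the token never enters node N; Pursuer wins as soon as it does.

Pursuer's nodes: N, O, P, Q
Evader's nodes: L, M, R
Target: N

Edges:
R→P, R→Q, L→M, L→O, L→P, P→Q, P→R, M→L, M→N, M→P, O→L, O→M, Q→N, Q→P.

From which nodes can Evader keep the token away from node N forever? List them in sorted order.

A0 = {N}
A1: add {Q} — Q (Pursuer) has Q→N.
A2: add {P} — P (Pursuer) has P→Q.
A3: add {R} — R (Evader): all of {P, Q} already in.
A4 = A3; e.g. L (Evader) can still go to M. Fixed point.
Pursuer's attractor = {N, P, Q, R}; Evader avoids the target exactly from the complement.

L, M, O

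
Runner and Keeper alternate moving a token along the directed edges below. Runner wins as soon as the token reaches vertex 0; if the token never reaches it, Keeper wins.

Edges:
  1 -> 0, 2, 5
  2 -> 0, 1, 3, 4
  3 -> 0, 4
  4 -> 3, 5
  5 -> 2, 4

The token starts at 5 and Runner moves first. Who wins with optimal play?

Track states (vertex, player-to-move).
A0 = {(0,Runner), (0,Keeper)}
A1: add {(1,Runner), (2,Runner), (3,Runner)}.
A2 = A1; e.g. (1,Keeper) stays out. (5,Runner) never enters ⇒ Keeper avoids the target.

Keeper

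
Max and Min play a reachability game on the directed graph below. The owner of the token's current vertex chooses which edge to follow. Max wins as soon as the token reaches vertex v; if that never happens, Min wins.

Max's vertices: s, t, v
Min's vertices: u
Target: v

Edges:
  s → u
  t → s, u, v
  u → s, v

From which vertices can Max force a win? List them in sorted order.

t, v

A0 = {v}
A1: add {t} — t (Max) has t→v.
A2 = A1; e.g. s (Max) has no edge into A1. Fixed point.
Max's winning region = {t, v}.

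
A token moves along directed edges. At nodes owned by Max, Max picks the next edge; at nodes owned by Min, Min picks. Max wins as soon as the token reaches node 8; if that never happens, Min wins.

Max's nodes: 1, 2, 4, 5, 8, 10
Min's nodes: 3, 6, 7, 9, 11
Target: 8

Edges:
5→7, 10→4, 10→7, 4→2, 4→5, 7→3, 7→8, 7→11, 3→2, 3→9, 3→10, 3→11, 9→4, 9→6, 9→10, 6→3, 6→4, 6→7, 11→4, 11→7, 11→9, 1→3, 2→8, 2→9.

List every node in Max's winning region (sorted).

A0 = {8}
A1: add {2} — 2 (Max) has 2→8.
A2: add {4} — 4 (Max) has 4→2.
A3: add {10} — 10 (Max) has 10→4.
A4 = A3; e.g. 1 (Max) has no edge into A3. Fixed point.
Max's winning region = {2, 4, 8, 10}.

2, 4, 8, 10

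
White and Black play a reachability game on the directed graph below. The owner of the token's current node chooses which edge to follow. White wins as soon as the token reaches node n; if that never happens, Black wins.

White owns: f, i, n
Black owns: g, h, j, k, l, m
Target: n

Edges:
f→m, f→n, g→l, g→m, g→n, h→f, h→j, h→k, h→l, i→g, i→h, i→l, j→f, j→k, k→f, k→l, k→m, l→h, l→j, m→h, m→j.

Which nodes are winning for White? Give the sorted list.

f, n

A0 = {n}
A1: add {f} — f (White) has f→n.
A2 = A1; e.g. g (Black) can still go to l. Fixed point.
White's winning region = {f, n}.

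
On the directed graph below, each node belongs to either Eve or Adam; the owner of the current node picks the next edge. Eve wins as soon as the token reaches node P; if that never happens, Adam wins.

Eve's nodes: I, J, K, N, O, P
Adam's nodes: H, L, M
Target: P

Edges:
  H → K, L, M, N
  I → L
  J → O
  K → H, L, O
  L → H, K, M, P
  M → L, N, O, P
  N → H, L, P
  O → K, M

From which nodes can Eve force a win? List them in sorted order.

N, P

A0 = {P}
A1: add {N} — N (Eve) has N→P.
A2 = A1; e.g. H (Adam) can still go to K. Fixed point.
Eve's winning region = {N, P}.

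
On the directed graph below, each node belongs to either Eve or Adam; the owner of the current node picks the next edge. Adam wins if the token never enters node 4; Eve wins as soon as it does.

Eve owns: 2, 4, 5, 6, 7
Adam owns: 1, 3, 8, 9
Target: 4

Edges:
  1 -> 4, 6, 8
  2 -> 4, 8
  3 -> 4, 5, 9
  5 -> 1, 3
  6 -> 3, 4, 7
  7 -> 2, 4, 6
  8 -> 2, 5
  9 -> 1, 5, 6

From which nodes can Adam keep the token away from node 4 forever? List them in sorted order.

1, 3, 5, 8, 9

A0 = {4}
A1: add {2, 6, 7} — 2 (Eve) has 2→4; 6 (Eve) has 6→4; 7 (Eve) has 7→4.
A2 = A1; e.g. 1 (Adam) can still go to 8. Fixed point.
Eve's attractor = {2, 4, 6, 7}; Adam avoids the target exactly from the complement.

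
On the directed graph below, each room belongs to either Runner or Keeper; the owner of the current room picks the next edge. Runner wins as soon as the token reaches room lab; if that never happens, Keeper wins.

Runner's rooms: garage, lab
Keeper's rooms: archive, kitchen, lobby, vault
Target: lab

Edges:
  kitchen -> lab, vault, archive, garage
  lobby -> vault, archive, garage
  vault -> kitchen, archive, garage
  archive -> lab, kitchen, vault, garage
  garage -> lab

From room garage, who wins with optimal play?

Runner

A0 = {lab}
A1: add {garage} — garage (Runner) has garage→lab.
A2 = A1; e.g. kitchen (Keeper) can still go to vault. Fixed point.
garage ∈ A1, so Runner can force the target.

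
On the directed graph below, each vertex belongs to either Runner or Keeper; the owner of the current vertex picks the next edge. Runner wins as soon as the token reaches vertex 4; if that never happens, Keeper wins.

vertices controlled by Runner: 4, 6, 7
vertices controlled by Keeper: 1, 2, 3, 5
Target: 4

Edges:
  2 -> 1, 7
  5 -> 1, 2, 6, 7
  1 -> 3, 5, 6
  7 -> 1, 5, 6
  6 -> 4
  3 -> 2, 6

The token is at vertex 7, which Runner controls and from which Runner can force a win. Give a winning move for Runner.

6

A0 = {4}
A1: add {6} — 6 (Runner) has 6→4.
A2: add {7} — 7 (Runner) has 7→6.
A3 = A2; e.g. 1 (Keeper) can still go to 3. Fixed point.
From 7, successor 6 is in the attractor (rank 1); the other successors 1, 5 are not.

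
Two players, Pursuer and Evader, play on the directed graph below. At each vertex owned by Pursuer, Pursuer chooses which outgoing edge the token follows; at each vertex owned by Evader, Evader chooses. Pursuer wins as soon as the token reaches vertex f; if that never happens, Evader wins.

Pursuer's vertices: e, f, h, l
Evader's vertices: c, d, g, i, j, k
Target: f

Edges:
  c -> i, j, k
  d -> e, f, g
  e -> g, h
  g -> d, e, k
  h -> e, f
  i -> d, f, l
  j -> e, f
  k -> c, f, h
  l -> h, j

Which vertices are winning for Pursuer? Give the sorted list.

A0 = {f}
A1: add {h} — h (Pursuer) has h→f.
A2: add {e, l} — e (Pursuer) has e→h; l (Pursuer) has l→h.
A3: add {j} — j (Evader): all of {e, f} already in.
A4 = A3; e.g. c (Evader) can still go to i. Fixed point.
Pursuer's winning region = {e, f, h, j, l}.

e, f, h, j, l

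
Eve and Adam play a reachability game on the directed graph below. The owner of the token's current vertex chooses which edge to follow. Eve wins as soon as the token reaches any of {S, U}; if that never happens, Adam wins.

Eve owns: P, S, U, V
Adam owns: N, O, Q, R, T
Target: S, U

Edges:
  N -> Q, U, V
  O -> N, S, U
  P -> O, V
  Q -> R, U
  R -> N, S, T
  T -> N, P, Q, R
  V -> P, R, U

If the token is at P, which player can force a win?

A0 = {S, U}
A1: add {V} — V (Eve) has V→U.
A2: add {P} — P (Eve) has P→V.
A3 = A2; e.g. N (Adam) can still go to Q. Fixed point.
P ∈ A2, so Eve can force the target.

Eve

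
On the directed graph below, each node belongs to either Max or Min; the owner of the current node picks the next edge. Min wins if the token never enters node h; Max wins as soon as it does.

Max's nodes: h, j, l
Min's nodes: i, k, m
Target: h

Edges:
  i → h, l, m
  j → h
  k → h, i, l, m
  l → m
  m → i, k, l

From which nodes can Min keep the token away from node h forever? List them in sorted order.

A0 = {h}
A1: add {j} — j (Max) has j→h.
A2 = A1; e.g. i (Min) can still go to l. Fixed point.
Max's attractor = {h, j}; Min avoids the target exactly from the complement.

i, k, l, m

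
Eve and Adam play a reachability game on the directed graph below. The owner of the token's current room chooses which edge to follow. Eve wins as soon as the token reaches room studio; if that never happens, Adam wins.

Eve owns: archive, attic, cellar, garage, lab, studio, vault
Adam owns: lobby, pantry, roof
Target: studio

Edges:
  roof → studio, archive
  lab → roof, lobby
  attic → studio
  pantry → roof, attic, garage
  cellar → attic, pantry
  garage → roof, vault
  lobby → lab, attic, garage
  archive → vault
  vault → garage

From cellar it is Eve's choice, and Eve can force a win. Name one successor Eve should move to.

attic

A0 = {studio}
A1: add {attic} — attic (Eve) has attic→studio.
A2: add {cellar} — cellar (Eve) has cellar→attic.
A3 = A2; e.g. roof (Adam) can still go to archive. Fixed point.
From cellar, successor attic is in the attractor (rank 1); the other successor pantry is not.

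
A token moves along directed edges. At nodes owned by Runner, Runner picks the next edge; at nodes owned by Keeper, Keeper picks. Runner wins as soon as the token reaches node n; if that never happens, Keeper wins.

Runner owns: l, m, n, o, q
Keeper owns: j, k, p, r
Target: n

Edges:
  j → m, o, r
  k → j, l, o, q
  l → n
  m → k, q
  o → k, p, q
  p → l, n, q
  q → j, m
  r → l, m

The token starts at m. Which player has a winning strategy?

Keeper

A0 = {n}
A1: add {l} — l (Runner) has l→n.
A2 = A1; e.g. j (Keeper) can still go to m. Fixed point.
m never enters the attractor, so Keeper can avoid the target forever.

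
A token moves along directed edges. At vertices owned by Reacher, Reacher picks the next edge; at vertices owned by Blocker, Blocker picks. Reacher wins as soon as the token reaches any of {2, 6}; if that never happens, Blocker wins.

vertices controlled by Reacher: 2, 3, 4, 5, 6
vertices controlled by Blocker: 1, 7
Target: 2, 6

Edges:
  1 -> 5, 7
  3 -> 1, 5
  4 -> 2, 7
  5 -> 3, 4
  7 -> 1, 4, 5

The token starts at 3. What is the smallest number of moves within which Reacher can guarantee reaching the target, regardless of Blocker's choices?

A0 = {2, 6}
A1: add {4} — 4 (Reacher) has 4→2.
A2: add {5} — 5 (Reacher) has 5→4.
A3: add {3} — 3 (Reacher) has 3→5.
A4 = A3; e.g. 1 (Blocker) can still go to 7. Fixed point.
3 enters the attractor at level 3, so Reacher can force the target in 3 moves from there.

3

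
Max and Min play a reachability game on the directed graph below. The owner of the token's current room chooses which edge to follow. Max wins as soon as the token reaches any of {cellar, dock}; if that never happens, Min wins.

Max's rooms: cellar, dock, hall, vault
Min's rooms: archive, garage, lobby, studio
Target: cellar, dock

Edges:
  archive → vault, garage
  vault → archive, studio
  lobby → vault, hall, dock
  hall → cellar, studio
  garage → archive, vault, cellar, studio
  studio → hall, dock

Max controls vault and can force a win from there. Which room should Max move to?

A0 = {cellar, dock}
A1: add {hall} — hall (Max) has hall→cellar.
A2: add {studio} — studio (Min): all of {hall, dock} already in.
A3: add {vault} — vault (Max) has vault→studio.
A4: add {lobby} — lobby (Min): all of {vault, hall, dock} already in.
A5 = A4; e.g. archive (Min) can still go to garage. Fixed point.
From vault, successor studio is in the attractor (rank 2); the other successor archive is not.

studio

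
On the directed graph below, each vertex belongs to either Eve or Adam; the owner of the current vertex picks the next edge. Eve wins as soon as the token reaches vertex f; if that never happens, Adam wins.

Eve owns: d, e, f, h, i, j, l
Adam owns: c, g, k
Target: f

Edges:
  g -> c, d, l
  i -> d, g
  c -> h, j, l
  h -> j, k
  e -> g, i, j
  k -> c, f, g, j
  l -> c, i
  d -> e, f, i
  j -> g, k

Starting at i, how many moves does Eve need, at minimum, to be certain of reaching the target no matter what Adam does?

A0 = {f}
A1: add {d} — d (Eve) has d→f.
A2: add {i} — i (Eve) has i→d.
i enters the attractor at level 2, so Eve can force the target in 2 moves from there.

2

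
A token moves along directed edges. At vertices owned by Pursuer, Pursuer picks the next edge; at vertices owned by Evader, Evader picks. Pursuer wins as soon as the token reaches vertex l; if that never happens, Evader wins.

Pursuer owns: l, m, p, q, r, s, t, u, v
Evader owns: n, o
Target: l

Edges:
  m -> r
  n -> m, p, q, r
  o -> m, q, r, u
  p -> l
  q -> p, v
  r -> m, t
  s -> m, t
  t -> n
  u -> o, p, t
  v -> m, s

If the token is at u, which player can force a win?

A0 = {l}
A1: add {p} — p (Pursuer) has p→l.
A2: add {q, u} — q (Pursuer) has q→p; u (Pursuer) has u→p.
A3 = A2; e.g. m (Pursuer) has no edge into A2. Fixed point.
u ∈ A2, so Pursuer can force the target.

Pursuer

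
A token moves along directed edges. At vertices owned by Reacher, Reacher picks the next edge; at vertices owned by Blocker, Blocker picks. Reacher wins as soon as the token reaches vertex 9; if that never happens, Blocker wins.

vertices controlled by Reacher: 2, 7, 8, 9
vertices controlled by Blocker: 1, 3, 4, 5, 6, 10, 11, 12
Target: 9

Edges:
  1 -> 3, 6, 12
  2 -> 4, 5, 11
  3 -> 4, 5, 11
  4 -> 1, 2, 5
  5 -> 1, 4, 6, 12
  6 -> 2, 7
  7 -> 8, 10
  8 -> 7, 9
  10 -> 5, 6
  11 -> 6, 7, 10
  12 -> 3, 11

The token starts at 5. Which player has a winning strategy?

A0 = {9}
A1: add {8} — 8 (Reacher) has 8→9.
A2: add {7} — 7 (Reacher) has 7→8.
A3 = A2; e.g. 1 (Blocker) can still go to 3. Fixed point.
5 never enters the attractor, so Blocker can avoid the target forever.

Blocker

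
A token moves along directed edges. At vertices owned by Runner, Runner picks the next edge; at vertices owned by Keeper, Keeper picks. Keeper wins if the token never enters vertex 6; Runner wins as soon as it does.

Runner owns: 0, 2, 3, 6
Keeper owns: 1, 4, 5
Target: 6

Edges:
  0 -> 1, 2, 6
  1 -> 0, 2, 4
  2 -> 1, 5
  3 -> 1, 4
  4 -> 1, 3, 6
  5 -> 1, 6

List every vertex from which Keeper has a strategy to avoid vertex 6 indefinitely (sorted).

A0 = {6}
A1: add {0} — 0 (Runner) has 0→6.
A2 = A1; e.g. 1 (Keeper) can still go to 2. Fixed point.
Runner's attractor = {0, 6}; Keeper avoids the target exactly from the complement.

1, 2, 3, 4, 5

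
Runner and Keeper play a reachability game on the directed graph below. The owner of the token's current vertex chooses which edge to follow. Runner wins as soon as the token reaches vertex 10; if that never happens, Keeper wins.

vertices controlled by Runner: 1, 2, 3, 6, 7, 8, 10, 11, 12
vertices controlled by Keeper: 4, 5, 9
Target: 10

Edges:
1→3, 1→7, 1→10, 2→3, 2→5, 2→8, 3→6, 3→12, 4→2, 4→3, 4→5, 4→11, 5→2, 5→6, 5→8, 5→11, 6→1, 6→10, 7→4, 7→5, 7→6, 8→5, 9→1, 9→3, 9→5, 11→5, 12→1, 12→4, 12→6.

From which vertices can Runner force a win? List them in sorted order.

A0 = {10}
A1: add {1, 6} — 1 (Runner) has 1→10; 6 (Runner) has 6→10.
A2: add {3, 7, 12} — 3 (Runner) has 3→6; 7 (Runner) has 7→6; 12 (Runner) has 12→1.
A3: add {2} — 2 (Runner) has 2→3.
A4 = A3; e.g. 4 (Keeper) can still go to 5. Fixed point.
Runner's winning region = {1, 2, 3, 6, 7, 10, 12}.

1, 2, 3, 6, 7, 10, 12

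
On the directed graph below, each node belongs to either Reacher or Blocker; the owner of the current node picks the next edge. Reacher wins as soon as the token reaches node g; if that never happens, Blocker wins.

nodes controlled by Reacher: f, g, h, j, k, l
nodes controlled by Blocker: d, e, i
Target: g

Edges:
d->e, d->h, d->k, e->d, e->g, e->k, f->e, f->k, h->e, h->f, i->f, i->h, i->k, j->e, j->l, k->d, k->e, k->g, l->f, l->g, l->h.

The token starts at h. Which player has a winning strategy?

Reacher

A0 = {g}
A1: add {k, l} — k (Reacher) has k→g; l (Reacher) has l→g.
A2: add {f, j} — f (Reacher) has f→k; j (Reacher) has j→l.
A3: add {h} — h (Reacher) has h→f.
h ∈ A3, so Reacher can force the target.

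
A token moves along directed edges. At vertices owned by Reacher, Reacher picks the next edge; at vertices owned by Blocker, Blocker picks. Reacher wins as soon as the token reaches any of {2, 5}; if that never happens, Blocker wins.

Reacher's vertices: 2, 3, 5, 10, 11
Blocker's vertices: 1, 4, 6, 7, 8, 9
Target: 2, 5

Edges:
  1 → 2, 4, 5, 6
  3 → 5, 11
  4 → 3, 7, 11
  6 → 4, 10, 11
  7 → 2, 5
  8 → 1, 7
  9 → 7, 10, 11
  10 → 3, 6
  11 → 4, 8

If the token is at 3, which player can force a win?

Reacher

A0 = {2, 5}
A1: add {3, 7} — 3 (Reacher) has 3→5; 7 (Blocker): all of {2, 5} already in.
3 ∈ A1, so Reacher can force the target.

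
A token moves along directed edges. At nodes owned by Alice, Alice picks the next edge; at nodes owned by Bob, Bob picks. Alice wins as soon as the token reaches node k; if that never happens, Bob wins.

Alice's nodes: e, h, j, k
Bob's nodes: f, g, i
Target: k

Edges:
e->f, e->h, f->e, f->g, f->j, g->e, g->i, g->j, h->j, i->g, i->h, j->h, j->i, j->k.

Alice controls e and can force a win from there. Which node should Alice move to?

A0 = {k}
A1: add {j} — j (Alice) has j→k.
A2: add {h} — h (Alice) has h→j.
A3: add {e} — e (Alice) has e→h.
A4 = A3; e.g. f (Bob) can still go to g. Fixed point.
From e, successor h is in the attractor (rank 2); the other successor f is not.

h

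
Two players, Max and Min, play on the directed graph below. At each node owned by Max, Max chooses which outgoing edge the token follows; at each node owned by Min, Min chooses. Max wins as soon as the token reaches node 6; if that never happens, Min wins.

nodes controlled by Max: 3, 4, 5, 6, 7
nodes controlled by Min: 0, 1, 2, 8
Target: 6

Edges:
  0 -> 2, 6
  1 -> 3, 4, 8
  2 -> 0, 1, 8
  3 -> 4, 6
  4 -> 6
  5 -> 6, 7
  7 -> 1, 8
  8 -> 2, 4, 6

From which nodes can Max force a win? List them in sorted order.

3, 4, 5, 6

A0 = {6}
A1: add {3, 4, 5} — 3 (Max) has 3→6; 4 (Max) has 4→6; 5 (Max) has 5→6.
A2 = A1; e.g. 0 (Min) can still go to 2. Fixed point.
Max's winning region = {3, 4, 5, 6}.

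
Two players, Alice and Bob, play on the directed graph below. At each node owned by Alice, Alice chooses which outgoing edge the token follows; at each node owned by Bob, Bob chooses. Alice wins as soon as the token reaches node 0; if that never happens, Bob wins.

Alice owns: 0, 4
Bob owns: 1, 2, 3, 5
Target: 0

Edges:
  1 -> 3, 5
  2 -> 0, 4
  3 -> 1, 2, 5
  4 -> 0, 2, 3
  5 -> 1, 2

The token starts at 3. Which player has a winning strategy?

A0 = {0}
A1: add {4} — 4 (Alice) has 4→0.
A2: add {2} — 2 (Bob): all of {0, 4} already in.
A3 = A2; e.g. 1 (Bob) can still go to 3. Fixed point.
3 never enters the attractor, so Bob can avoid the target forever.

Bob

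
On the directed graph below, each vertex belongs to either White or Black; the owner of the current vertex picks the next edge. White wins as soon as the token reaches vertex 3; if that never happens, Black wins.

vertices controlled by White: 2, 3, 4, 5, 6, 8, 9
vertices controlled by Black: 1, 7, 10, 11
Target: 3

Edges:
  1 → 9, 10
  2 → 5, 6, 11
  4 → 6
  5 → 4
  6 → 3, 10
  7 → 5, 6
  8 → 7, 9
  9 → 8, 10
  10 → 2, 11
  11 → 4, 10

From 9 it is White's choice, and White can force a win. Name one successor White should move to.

8

A0 = {3}
A1: add {6} — 6 (White) has 6→3.
A2: add {2, 4} — 2 (White) has 2→6; 4 (White) has 4→6.
A3: add {5} — 5 (White) has 5→4.
A4: add {7} — 7 (Black): all of {5, 6} already in.
A5: add {8} — 8 (White) has 8→7.
A6: add {9} — 9 (White) has 9→8.
A7 = A6; e.g. 1 (Black) can still go to 10. Fixed point.
From 9, successor 8 is in the attractor (rank 5); the other successor 10 is not.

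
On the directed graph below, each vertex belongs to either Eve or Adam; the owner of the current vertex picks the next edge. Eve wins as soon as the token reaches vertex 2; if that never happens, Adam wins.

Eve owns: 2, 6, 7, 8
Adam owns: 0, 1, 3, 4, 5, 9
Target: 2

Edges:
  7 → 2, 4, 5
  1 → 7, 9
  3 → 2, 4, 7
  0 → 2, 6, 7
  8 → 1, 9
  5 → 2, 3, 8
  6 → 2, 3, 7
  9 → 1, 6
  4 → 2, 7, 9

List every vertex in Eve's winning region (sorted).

0, 2, 6, 7

A0 = {2}
A1: add {6, 7} — 6 (Eve) has 6→2; 7 (Eve) has 7→2.
A2: add {0} — 0 (Adam): all of {2, 6, 7} already in.
A3 = A2; e.g. 1 (Adam) can still go to 9. Fixed point.
Eve's winning region = {0, 2, 6, 7}.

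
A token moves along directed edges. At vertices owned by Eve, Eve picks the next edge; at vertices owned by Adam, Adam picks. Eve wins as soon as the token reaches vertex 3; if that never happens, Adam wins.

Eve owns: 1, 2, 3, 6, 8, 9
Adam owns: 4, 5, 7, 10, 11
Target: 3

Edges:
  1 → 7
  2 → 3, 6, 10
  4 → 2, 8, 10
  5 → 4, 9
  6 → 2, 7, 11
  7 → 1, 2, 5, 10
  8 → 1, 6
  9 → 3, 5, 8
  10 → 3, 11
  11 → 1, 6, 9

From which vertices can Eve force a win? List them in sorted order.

A0 = {3}
A1: add {2, 9} — 2 (Eve) has 2→3; 9 (Eve) has 9→3.
A2: add {6} — 6 (Eve) has 6→2.
A3: add {8} — 8 (Eve) has 8→6.
A4 = A3; e.g. 1 (Eve) has no edge into A3. Fixed point.
Eve's winning region = {2, 3, 6, 8, 9}.

2, 3, 6, 8, 9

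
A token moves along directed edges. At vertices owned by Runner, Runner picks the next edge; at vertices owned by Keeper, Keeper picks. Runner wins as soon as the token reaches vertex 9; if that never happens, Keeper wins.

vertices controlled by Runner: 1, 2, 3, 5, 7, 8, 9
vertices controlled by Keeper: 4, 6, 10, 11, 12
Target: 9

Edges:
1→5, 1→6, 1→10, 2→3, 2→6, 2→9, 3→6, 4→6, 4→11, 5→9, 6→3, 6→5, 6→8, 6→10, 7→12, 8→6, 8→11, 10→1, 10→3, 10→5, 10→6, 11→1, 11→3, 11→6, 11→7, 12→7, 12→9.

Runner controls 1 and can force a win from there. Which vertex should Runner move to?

5

A0 = {9}
A1: add {2, 5} — 2 (Runner) has 2→9; 5 (Runner) has 5→9.
A2: add {1} — 1 (Runner) has 1→5.
A3 = A2; e.g. 3 (Runner) has no edge into A2. Fixed point.
From 1, successor 5 is in the attractor (rank 1); the other successors 6, 10 are not.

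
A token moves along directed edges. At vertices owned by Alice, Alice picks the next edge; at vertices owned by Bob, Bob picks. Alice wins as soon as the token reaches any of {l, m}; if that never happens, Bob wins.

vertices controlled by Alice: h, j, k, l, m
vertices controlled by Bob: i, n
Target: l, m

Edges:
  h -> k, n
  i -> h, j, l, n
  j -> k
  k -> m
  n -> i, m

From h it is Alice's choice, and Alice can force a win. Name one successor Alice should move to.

k

A0 = {l, m}
A1: add {k} — k (Alice) has k→m.
A2: add {h, j} — h (Alice) has h→k; j (Alice) has j→k.
A3 = A2; e.g. i (Bob) can still go to n. Fixed point.
From h, successor k is in the attractor (rank 1); the other successor n is not.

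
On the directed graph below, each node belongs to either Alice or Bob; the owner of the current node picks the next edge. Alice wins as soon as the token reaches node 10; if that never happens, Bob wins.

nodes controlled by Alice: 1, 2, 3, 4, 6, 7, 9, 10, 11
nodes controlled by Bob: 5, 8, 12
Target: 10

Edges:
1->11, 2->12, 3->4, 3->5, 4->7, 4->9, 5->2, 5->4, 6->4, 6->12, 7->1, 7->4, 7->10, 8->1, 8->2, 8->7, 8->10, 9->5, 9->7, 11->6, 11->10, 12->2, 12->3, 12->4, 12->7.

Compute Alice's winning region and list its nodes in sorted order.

A0 = {10}
A1: add {7, 11} — 7 (Alice) has 7→10; 11 (Alice) has 11→10.
A2: add {1, 4, 9} — 1 (Alice) has 1→11; 4 (Alice) has 4→7; 9 (Alice) has 9→7.
A3: add {3, 6} — 3 (Alice) has 3→4; 6 (Alice) has 6→4.
A4 = A3; e.g. 2 (Alice) has no edge into A3. Fixed point.
Alice's winning region = {1, 3, 4, 6, 7, 9, 10, 11}.

1, 3, 4, 6, 7, 9, 10, 11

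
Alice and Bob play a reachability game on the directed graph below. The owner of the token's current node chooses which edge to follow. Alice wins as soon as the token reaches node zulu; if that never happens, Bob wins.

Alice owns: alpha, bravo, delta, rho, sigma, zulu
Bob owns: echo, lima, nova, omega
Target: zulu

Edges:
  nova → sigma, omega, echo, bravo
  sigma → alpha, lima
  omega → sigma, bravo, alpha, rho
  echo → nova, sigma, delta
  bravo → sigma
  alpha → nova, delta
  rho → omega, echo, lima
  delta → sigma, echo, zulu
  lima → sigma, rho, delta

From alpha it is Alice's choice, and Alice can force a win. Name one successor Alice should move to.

A0 = {zulu}
A1: add {delta} — delta (Alice) has delta→zulu.
A2: add {alpha} — alpha (Alice) has alpha→delta.
A3: add {sigma} — sigma (Alice) has sigma→alpha.
A4: add {bravo} — bravo (Alice) has bravo→sigma.
A5 = A4; e.g. nova (Bob) can still go to omega. Fixed point.
From alpha, successor delta is in the attractor (rank 1); the other successor nova is not.

delta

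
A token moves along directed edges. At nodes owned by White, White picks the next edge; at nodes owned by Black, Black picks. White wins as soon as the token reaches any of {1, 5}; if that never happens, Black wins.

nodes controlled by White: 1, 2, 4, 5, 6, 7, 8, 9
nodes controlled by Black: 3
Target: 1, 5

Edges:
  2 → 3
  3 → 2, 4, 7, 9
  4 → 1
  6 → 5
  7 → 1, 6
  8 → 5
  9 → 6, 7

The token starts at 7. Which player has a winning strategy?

A0 = {1, 5}
A1: add {4, 6, 7, 8} — 4 (White) has 4→1; 6 (White) has 6→5; 7 (White) has 7→1; 8 (White) has 8→5.
7 ∈ A1, so White can force the target.

White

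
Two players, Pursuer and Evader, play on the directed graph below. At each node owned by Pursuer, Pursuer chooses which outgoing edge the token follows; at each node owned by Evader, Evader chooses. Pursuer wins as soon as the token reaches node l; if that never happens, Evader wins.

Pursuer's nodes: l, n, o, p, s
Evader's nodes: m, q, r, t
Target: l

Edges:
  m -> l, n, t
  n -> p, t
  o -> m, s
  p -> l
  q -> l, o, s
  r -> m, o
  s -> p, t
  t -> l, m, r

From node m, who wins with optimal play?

A0 = {l}
A1: add {p} — p (Pursuer) has p→l.
A2: add {n, s} — n (Pursuer) has n→p; s (Pursuer) has s→p.
A3: add {o} — o (Pursuer) has o→s.
A4: add {q} — q (Evader): all of {l, o, s} already in.
A5 = A4; e.g. m (Evader) can still go to t. Fixed point.
m never enters the attractor, so Evader can avoid the target forever.

Evader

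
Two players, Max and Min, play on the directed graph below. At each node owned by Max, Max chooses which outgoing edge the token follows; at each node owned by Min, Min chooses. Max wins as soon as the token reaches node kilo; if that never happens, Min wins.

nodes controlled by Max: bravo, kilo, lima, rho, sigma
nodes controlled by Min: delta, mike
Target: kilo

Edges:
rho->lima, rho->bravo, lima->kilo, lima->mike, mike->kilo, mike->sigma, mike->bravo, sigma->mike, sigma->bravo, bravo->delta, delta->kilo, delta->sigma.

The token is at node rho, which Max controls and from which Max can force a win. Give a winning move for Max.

A0 = {kilo}
A1: add {lima} — lima (Max) has lima→kilo.
A2: add {rho} — rho (Max) has rho→lima.
A3 = A2; e.g. mike (Min) can still go to sigma. Fixed point.
From rho, successor lima is in the attractor (rank 1); the other successor bravo is not.

lima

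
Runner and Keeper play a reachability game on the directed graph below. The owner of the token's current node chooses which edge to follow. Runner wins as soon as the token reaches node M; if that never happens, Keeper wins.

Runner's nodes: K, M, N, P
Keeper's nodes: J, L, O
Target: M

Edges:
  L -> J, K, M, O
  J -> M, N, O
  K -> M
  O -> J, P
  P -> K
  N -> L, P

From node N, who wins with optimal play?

Runner

A0 = {M}
A1: add {K} — K (Runner) has K→M.
A2: add {P} — P (Runner) has P→K.
A3: add {N} — N (Runner) has N→P.
A4 = A3; e.g. J (Keeper) can still go to O. Fixed point.
N ∈ A3, so Runner can force the target.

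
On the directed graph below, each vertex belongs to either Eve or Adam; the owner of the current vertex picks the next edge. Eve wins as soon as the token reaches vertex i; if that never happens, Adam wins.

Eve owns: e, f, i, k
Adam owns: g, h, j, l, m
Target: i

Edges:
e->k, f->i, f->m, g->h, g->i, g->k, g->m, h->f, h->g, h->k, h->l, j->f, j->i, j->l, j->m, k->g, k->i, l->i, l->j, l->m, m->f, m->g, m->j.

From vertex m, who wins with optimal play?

A0 = {i}
A1: add {f, k} — f (Eve) has f→i; k (Eve) has k→i.
A2: add {e} — e (Eve) has e→k.
A3 = A2; e.g. g (Adam) can still go to h. Fixed point.
m never enters the attractor, so Adam can avoid the target forever.

Adam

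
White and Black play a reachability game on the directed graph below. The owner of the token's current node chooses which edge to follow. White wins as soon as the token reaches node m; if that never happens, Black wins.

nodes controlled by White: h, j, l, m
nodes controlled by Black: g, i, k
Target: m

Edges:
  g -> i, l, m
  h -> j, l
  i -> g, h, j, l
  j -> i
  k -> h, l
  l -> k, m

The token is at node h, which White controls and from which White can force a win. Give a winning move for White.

l

A0 = {m}
A1: add {l} — l (White) has l→m.
A2: add {h} — h (White) has h→l.
A3: add {k} — k (Black): all of {h, l} already in.
A4 = A3; e.g. g (Black) can still go to i. Fixed point.
From h, successor l is in the attractor (rank 1); the other successor j is not.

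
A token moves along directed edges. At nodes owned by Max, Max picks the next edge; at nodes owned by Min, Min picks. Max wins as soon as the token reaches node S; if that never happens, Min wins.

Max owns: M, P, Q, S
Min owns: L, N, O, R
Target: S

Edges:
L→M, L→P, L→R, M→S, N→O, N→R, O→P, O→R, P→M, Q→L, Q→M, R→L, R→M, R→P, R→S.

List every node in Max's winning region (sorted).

A0 = {S}
A1: add {M} — M (Max) has M→S.
A2: add {P, Q} — P (Max) has P→M; Q (Max) has Q→M.
A3 = A2; e.g. L (Min) can still go to R. Fixed point.
Max's winning region = {M, P, Q, S}.

M, P, Q, S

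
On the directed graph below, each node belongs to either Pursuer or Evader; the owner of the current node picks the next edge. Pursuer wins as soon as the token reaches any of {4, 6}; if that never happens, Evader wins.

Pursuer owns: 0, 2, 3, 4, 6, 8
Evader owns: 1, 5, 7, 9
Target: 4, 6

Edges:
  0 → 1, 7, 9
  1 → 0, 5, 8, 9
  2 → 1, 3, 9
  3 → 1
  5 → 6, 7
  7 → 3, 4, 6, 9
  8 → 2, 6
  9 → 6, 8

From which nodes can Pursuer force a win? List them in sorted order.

A0 = {4, 6}
A1: add {8} — 8 (Pursuer) has 8→6.
A2: add {9} — 9 (Evader): all of {6, 8} already in.
A3: add {0, 2} — 0 (Pursuer) has 0→9; 2 (Pursuer) has 2→9.
A4 = A3; e.g. 1 (Evader) can still go to 5. Fixed point.
Pursuer's winning region = {0, 2, 4, 6, 8, 9}.

0, 2, 4, 6, 8, 9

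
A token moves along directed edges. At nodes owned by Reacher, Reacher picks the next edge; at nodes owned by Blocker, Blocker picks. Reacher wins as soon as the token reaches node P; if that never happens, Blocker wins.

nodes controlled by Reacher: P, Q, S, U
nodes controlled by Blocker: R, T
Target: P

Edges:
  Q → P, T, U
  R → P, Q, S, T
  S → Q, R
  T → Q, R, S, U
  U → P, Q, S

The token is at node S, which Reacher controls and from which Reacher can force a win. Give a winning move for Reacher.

Q

A0 = {P}
A1: add {Q, U} — Q (Reacher) has Q→P; U (Reacher) has U→P.
A2: add {S} — S (Reacher) has S→Q.
A3 = A2; e.g. R (Blocker) can still go to T. Fixed point.
From S, successor Q is in the attractor (rank 1); the other successor R is not.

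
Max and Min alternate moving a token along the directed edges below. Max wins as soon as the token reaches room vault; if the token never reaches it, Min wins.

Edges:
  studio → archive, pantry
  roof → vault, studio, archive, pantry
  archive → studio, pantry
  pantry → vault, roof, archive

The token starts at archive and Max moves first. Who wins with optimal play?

Min

Track states (vertex, player-to-move).
A0 = {(vault,Max), (vault,Min)}
A1: add {(roof,Max), (pantry,Max)}.
A2 = A1; e.g. (studio,Max) stays out. (archive,Max) never enters ⇒ Min avoids the target.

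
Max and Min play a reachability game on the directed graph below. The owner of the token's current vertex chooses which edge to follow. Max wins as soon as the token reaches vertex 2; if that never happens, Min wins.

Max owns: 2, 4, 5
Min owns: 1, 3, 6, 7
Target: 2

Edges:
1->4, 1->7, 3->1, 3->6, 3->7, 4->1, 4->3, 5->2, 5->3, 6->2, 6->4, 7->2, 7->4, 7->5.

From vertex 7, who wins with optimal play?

Min

A0 = {2}
A1: add {5} — 5 (Max) has 5→2.
A2 = A1; e.g. 1 (Min) can still go to 4. Fixed point.
7 never enters the attractor, so Min can avoid the target forever.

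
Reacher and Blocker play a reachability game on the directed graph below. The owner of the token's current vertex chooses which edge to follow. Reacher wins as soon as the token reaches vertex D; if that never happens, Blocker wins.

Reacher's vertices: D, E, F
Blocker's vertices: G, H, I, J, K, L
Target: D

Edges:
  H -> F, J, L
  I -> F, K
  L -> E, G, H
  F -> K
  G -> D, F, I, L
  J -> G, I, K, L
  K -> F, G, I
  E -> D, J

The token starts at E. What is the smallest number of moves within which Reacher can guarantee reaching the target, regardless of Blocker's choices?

A0 = {D}
A1: add {E} — E (Reacher) has E→D.
A2 = A1; e.g. F (Reacher) has no edge into A1. Fixed point.
E enters the attractor at level 1, so Reacher can force the target in 1 move from there.

1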